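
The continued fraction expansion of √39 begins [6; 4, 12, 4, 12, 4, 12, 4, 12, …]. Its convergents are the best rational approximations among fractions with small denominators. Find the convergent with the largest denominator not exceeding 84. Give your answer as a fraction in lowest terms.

List convergents until the denominator exceeds the bound:
a_0 = 6: 6/1  (≤ bound)
a_1 = 4: 25/4  (≤ bound)
a_2 = 12: 306/49  (≤ bound)
a_3 = 4: 1249/200  (> 84, stop)

306/49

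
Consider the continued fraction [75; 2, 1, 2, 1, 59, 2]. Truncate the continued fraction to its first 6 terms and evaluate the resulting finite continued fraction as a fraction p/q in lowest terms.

49514/657

Starting at the tail and folding back:
Start with 59.
1 + 1/(59/1) = 1 + 1/59 = 60/59
2 + 1/(60/59) = 2 + 59/60 = 179/60
1 + 1/(179/60) = 1 + 60/179 = 239/179
2 + 1/(239/179) = 2 + 179/239 = 657/239
75 + 1/(657/239) = 75 + 239/657 = 49514/657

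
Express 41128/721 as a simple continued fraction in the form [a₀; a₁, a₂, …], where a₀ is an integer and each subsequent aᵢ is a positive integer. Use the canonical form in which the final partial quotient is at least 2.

[57; 23, 3, 1, 7]

Repeatedly divide and take the remainder:
⌊41128/721⌋ = 57, remainder 31
⌊721/31⌋ = 23, remainder 8
⌊31/8⌋ = 3, remainder 7
⌊8/7⌋ = 1, remainder 1
⌊7/1⌋ = 7, remainder 0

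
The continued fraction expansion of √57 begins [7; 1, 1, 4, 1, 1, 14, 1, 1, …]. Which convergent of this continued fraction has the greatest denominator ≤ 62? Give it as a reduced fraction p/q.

151/20

a_0 = 7: 7/1  (≤ bound)
a_1 = 1: 8/1  (≤ bound)
a_2 = 1: 15/2  (≤ bound)
a_3 = 4: 68/9  (≤ bound)
a_4 = 1: 83/11  (≤ bound)
a_5 = 1: 151/20  (≤ bound)
a_6 = 14: 2197/291  (> 62, stop)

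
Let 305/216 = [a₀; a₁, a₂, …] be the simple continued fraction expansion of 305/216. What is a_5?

305 ÷ 216 → quotient 1, remainder 89
216 ÷ 89 → quotient 2, remainder 38
89 ÷ 38 → quotient 2, remainder 13
38 ÷ 13 → quotient 2, remainder 12
13 ÷ 12 → quotient 1, remainder 1
12 ÷ 1 → quotient 12, remainder 0

12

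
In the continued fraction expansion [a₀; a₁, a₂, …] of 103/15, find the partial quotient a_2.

103 ÷ 15 → quotient 6, remainder 13
15 ÷ 13 → quotient 1, remainder 2
13 ÷ 2 → quotient 6, remainder 1

6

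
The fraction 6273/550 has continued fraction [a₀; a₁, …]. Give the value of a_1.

2

Apply division with remainder until the remainder is 0:
6273 = 11·550 + 223, so a_0 = 11
550 = 2·223 + 104, so a_1 = 2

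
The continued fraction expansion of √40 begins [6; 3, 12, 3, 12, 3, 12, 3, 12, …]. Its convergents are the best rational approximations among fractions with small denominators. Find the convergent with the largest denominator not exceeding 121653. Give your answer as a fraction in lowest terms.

337434/53353

List convergents until the denominator exceeds the bound:
a_0 = 6: 6/1  (≤ bound)
a_1 = 3: 19/3  (≤ bound)
a_2 = 12: 234/37  (≤ bound)
a_3 = 3: 721/114  (≤ bound)
a_4 = 12: 8886/1405  (≤ bound)
a_5 = 3: 27379/4329  (≤ bound)
a_6 = 12: 337434/53353  (≤ bound)
a_7 = 3: 1039681/164388  (> 121653, stop)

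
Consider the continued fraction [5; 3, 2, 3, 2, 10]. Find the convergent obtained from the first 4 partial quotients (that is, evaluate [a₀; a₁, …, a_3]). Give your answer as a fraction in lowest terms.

Collapse the nested fraction from the inside out:
Start with 3.
2 + 1/(3/1) = 2 + 1/3 = 7/3
3 + 1/(7/3) = 3 + 3/7 = 24/7
5 + 1/(24/7) = 5 + 7/24 = 127/24

127/24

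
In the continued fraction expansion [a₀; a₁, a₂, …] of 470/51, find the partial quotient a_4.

470 = 9·51 + 11, so a_0 = 9
51 = 4·11 + 7, so a_1 = 4
11 = 1·7 + 4, so a_2 = 1
7 = 1·4 + 3, so a_3 = 1
4 = 1·3 + 1, so a_4 = 1

1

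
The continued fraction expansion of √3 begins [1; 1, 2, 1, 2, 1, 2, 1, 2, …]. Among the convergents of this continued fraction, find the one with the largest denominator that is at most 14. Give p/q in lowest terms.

19/11

List convergents until the denominator exceeds the bound:
a_0 = 1: 1/1  (≤ bound)
a_1 = 1: 2/1  (≤ bound)
a_2 = 2: 5/3  (≤ bound)
a_3 = 1: 7/4  (≤ bound)
a_4 = 2: 19/11  (≤ bound)
a_5 = 1: 26/15  (> 14, stop)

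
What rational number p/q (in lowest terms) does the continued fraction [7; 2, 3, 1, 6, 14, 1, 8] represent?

a_0 = 7: 7/1
a_1 = 2: 15/2
a_2 = 3: 52/7
a_3 = 1: 67/9
a_4 = 6: 454/61
a_5 = 14: 6423/863
a_6 = 1: 6877/924
a_7 = 8: 61439/8255

61439/8255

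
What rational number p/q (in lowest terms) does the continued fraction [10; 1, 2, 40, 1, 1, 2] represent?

Build up convergents one term at a time:
a_0 = 10: 10/1
a_1 = 1: 11/1
a_2 = 2: 32/3
a_3 = 40: 1291/121
a_4 = 1: 1323/124
a_5 = 1: 2614/245
a_6 = 2: 6551/614

6551/614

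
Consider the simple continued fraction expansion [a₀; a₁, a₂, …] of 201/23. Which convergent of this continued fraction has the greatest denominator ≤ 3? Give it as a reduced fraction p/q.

a_0 = 8: 8/1  (≤ bound)
a_1 = 1: 9/1  (≤ bound)
a_2 = 2: 26/3  (≤ bound)
a_3 = 1: 35/4  (> 3, stop)

26/3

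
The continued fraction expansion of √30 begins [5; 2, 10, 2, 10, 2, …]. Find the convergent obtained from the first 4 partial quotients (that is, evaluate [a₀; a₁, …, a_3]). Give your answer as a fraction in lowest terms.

Start with 2.
10 + 1/(2/1) = 10 + 1/2 = 21/2
2 + 1/(21/2) = 2 + 2/21 = 44/21
5 + 1/(44/21) = 5 + 21/44 = 241/44

241/44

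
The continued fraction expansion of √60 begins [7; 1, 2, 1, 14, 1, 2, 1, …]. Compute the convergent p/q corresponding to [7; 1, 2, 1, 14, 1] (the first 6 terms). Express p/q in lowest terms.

Work from the innermost term outward:
Start with 1.
14 + 1/(1/1) = 14 + 1/1 = 15/1
1 + 1/(15/1) = 1 + 1/15 = 16/15
2 + 1/(16/15) = 2 + 15/16 = 47/16
1 + 1/(47/16) = 1 + 16/47 = 63/47
7 + 1/(63/47) = 7 + 47/63 = 488/63

488/63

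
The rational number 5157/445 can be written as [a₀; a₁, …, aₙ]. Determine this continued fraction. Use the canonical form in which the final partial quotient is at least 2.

5157 ÷ 445 → quotient 11, remainder 262
445 ÷ 262 → quotient 1, remainder 183
262 ÷ 183 → quotient 1, remainder 79
183 ÷ 79 → quotient 2, remainder 25
79 ÷ 25 → quotient 3, remainder 4
25 ÷ 4 → quotient 6, remainder 1
4 ÷ 1 → quotient 4, remainder 0

[11; 1, 1, 2, 3, 6, 4]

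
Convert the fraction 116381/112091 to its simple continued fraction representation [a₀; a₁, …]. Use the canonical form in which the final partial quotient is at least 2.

[1; 26, 7, 1, 3, 1, 2, 39]

⌊116381/112091⌋ = 1, remainder 4290
⌊112091/4290⌋ = 26, remainder 551
⌊4290/551⌋ = 7, remainder 433
⌊551/433⌋ = 1, remainder 118
⌊433/118⌋ = 3, remainder 79
⌊118/79⌋ = 1, remainder 39
⌊79/39⌋ = 2, remainder 1
⌊39/1⌋ = 39, remainder 0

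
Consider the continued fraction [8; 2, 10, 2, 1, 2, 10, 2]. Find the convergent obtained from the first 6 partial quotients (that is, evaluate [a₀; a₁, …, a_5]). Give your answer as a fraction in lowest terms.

1475/174

Starting at the tail and folding back:
Start with 2.
1 + 1/(2/1) = 1 + 1/2 = 3/2
2 + 1/(3/2) = 2 + 2/3 = 8/3
10 + 1/(8/3) = 10 + 3/8 = 83/8
2 + 1/(83/8) = 2 + 8/83 = 174/83
8 + 1/(174/83) = 8 + 83/174 = 1475/174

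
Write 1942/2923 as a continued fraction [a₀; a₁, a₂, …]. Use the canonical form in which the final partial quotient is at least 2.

Run the Euclidean algorithm, recording each quotient:
⌊1942/2923⌋ = 0, remainder 1942
⌊2923/1942⌋ = 1, remainder 981
⌊1942/981⌋ = 1, remainder 961
⌊981/961⌋ = 1, remainder 20
⌊961/20⌋ = 48, remainder 1
⌊20/1⌋ = 20, remainder 0

[0; 1, 1, 1, 48, 20]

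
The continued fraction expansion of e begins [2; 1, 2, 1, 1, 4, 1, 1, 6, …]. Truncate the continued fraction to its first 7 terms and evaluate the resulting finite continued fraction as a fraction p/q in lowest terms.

106/39

Use the convergent recurrence hₖ = aₖ·hₖ₋₁ + hₖ₋₂ (and likewise for the denominators kₖ):
a_0 = 2: 2/1
a_1 = 1: 3/1
a_2 = 2: 8/3
a_3 = 1: 11/4
a_4 = 1: 19/7
a_5 = 4: 87/32
a_6 = 1: 106/39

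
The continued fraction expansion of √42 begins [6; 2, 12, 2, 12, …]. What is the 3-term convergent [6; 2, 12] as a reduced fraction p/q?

162/25

Starting at the tail and folding back:
Start with 12.
2 + 1/(12/1) = 2 + 1/12 = 25/12
6 + 1/(25/12) = 6 + 12/25 = 162/25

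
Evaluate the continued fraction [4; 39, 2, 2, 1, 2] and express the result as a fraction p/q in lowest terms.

Compute successive convergents:
a_0 = 4: 4/1
a_1 = 39: 157/39
a_2 = 2: 318/79
a_3 = 2: 793/197
a_4 = 1: 1111/276
a_5 = 2: 3015/749

3015/749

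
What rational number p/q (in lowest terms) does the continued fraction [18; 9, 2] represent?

344/19

Build up convergents one term at a time:
a_0 = 18: 18/1
a_1 = 9: 163/9
a_2 = 2: 344/19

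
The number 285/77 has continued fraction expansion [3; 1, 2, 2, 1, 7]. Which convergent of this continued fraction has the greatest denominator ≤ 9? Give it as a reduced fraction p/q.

26/7

List convergents until the denominator exceeds the bound:
a_0 = 3: 3/1  (≤ bound)
a_1 = 1: 4/1  (≤ bound)
a_2 = 2: 11/3  (≤ bound)
a_3 = 2: 26/7  (≤ bound)
a_4 = 1: 37/10  (> 9, stop)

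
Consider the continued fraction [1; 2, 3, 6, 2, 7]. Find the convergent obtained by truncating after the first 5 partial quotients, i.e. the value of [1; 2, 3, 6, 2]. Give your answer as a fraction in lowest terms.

136/95

Build up convergents one term at a time:
a_0 = 1: 1/1
a_1 = 2: 3/2
a_2 = 3: 10/7
a_3 = 6: 63/44
a_4 = 2: 136/95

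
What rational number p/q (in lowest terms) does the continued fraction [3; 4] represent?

a_0 = 3: 3/1
a_1 = 4: 13/4

13/4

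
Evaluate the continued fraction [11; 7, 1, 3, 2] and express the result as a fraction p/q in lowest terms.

779/70

a_0 = 11: 11/1
a_1 = 7: 78/7
a_2 = 1: 89/8
a_3 = 3: 345/31
a_4 = 2: 779/70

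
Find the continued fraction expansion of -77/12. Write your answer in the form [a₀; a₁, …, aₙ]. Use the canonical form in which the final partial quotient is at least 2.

Run the Euclidean algorithm, recording each quotient:
-77 = -7·12 + 7, so a_0 = -7
12 = 1·7 + 5, so a_1 = 1
7 = 1·5 + 2, so a_2 = 1
5 = 2·2 + 1, so a_3 = 2
2 = 2·1 + 0, so a_4 = 2

[-7; 1, 1, 2, 2]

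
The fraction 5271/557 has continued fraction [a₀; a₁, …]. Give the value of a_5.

5271 ÷ 557 → quotient 9, remainder 258
557 ÷ 258 → quotient 2, remainder 41
258 ÷ 41 → quotient 6, remainder 12
41 ÷ 12 → quotient 3, remainder 5
12 ÷ 5 → quotient 2, remainder 2
5 ÷ 2 → quotient 2, remainder 1

2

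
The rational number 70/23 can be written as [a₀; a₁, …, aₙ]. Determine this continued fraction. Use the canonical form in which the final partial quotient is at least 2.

⌊70/23⌋ = 3, remainder 1
⌊23/1⌋ = 23, remainder 0

[3; 23]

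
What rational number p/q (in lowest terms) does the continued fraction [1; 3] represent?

Compute successive convergents:
a_0 = 1: 1/1
a_1 = 3: 4/3

4/3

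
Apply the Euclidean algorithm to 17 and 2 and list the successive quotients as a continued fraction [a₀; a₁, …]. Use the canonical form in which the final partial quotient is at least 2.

⌊17/2⌋ = 8, remainder 1
⌊2/1⌋ = 2, remainder 0

[8; 2]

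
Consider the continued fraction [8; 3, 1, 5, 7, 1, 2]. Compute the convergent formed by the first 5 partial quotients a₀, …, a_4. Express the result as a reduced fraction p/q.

1363/165

Collapse the nested fraction from the inside out:
Start with 7.
5 + 1/(7/1) = 5 + 1/7 = 36/7
1 + 1/(36/7) = 1 + 7/36 = 43/36
3 + 1/(43/36) = 3 + 36/43 = 165/43
8 + 1/(165/43) = 8 + 43/165 = 1363/165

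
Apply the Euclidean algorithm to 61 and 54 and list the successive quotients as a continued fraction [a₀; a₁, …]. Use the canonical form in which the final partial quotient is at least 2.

[1; 7, 1, 2, 2]

61 ÷ 54 → quotient 1, remainder 7
54 ÷ 7 → quotient 7, remainder 5
7 ÷ 5 → quotient 1, remainder 2
5 ÷ 2 → quotient 2, remainder 1
2 ÷ 1 → quotient 2, remainder 0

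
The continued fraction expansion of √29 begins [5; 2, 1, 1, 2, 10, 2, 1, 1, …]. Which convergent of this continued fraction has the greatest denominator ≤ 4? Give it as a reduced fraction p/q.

16/3

a_0 = 5: 5/1  (≤ bound)
a_1 = 2: 11/2  (≤ bound)
a_2 = 1: 16/3  (≤ bound)
a_3 = 1: 27/5  (> 4, stop)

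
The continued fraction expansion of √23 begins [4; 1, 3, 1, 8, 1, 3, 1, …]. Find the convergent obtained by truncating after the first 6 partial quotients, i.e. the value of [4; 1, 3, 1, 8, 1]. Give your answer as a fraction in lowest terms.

Build up convergents one term at a time:
a_0 = 4: 4/1
a_1 = 1: 5/1
a_2 = 3: 19/4
a_3 = 1: 24/5
a_4 = 8: 211/44
a_5 = 1: 235/49

235/49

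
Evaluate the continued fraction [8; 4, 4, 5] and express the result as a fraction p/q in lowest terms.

Start with 5.
4 + 1/(5/1) = 4 + 1/5 = 21/5
4 + 1/(21/5) = 4 + 5/21 = 89/21
8 + 1/(89/21) = 8 + 21/89 = 733/89

733/89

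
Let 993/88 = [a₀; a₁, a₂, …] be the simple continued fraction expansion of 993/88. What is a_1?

3

Apply division with remainder until the remainder is 0:
993 = 11·88 + 25, so a_0 = 11
88 = 3·25 + 13, so a_1 = 3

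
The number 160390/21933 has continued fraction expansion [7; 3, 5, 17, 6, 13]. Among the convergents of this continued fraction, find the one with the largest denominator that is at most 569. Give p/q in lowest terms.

2011/275

List convergents until the denominator exceeds the bound:
a_0 = 7: 7/1  (≤ bound)
a_1 = 3: 22/3  (≤ bound)
a_2 = 5: 117/16  (≤ bound)
a_3 = 17: 2011/275  (≤ bound)
a_4 = 6: 12183/1666  (> 569, stop)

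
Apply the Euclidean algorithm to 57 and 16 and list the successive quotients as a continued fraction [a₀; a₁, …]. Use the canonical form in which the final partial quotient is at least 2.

⌊57/16⌋ = 3, remainder 9
⌊16/9⌋ = 1, remainder 7
⌊9/7⌋ = 1, remainder 2
⌊7/2⌋ = 3, remainder 1
⌊2/1⌋ = 2, remainder 0

[3; 1, 1, 3, 2]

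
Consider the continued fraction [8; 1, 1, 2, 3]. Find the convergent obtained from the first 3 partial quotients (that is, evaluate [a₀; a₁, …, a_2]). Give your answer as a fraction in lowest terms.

17/2

Start with 1.
1 + 1/(1/1) = 1 + 1/1 = 2/1
8 + 1/(2/1) = 8 + 1/2 = 17/2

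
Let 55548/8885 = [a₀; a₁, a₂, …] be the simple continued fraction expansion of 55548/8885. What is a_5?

2

⌊55548/8885⌋ = 6, remainder 2238
⌊8885/2238⌋ = 3, remainder 2171
⌊2238/2171⌋ = 1, remainder 67
⌊2171/67⌋ = 32, remainder 27
⌊67/27⌋ = 2, remainder 13
⌊27/13⌋ = 2, remainder 1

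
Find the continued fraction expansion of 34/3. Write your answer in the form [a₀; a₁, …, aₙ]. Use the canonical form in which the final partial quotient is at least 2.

Run the Euclidean algorithm, recording each quotient:
34 = 11·3 + 1, so a_0 = 11
3 = 3·1 + 0, so a_1 = 3

[11; 3]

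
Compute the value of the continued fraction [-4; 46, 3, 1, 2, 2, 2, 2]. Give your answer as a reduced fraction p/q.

a_0 = -4: -4/1
a_1 = 46: -183/46
a_2 = 3: -553/139
a_3 = 1: -736/185
a_4 = 2: -2025/509
a_5 = 2: -4786/1203
a_6 = 2: -11597/2915
a_7 = 2: -27980/7033

-27980/7033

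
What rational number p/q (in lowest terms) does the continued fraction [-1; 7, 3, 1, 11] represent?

-294/341

Compute successive convergents:
a_0 = -1: -1/1
a_1 = 7: -6/7
a_2 = 3: -19/22
a_3 = 1: -25/29
a_4 = 11: -294/341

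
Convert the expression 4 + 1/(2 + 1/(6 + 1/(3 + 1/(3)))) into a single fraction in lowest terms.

a_0 = 4: 4/1
a_1 = 2: 9/2
a_2 = 6: 58/13
a_3 = 3: 183/41
a_4 = 3: 607/136

607/136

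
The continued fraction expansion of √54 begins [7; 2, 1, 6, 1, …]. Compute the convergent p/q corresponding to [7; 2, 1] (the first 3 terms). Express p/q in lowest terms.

22/3

Start with 1.
2 + 1/(1/1) = 2 + 1/1 = 3/1
7 + 1/(3/1) = 7 + 1/3 = 22/3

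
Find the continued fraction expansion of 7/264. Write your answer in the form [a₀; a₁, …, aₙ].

[0; 37, 1, 2, 2]

7 ÷ 264 → quotient 0, remainder 7
264 ÷ 7 → quotient 37, remainder 5
7 ÷ 5 → quotient 1, remainder 2
5 ÷ 2 → quotient 2, remainder 1
2 ÷ 1 → quotient 2, remainder 0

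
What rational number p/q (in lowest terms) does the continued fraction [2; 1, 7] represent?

Start with 7.
1 + 1/(7/1) = 1 + 1/7 = 8/7
2 + 1/(8/7) = 2 + 7/8 = 23/8

23/8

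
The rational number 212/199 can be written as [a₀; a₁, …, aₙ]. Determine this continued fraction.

Repeatedly divide and take the remainder:
⌊212/199⌋ = 1, remainder 13
⌊199/13⌋ = 15, remainder 4
⌊13/4⌋ = 3, remainder 1
⌊4/1⌋ = 4, remainder 0

[1; 15, 3, 4]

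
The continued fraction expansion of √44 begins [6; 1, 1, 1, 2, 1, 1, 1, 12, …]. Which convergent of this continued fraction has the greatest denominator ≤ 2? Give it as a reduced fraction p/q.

13/2

List convergents until the denominator exceeds the bound:
a_0 = 6: 6/1  (≤ bound)
a_1 = 1: 7/1  (≤ bound)
a_2 = 1: 13/2  (≤ bound)
a_3 = 1: 20/3  (> 2, stop)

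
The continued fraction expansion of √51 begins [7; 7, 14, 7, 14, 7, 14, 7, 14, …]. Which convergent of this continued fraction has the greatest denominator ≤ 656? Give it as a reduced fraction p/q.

707/99

a_0 = 7: 7/1  (≤ bound)
a_1 = 7: 50/7  (≤ bound)
a_2 = 14: 707/99  (≤ bound)
a_3 = 7: 4999/700  (> 656, stop)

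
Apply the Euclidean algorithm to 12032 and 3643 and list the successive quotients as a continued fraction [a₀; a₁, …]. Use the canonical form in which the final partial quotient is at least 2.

Run the Euclidean algorithm, recording each quotient:
12032 ÷ 3643 → quotient 3, remainder 1103
3643 ÷ 1103 → quotient 3, remainder 334
1103 ÷ 334 → quotient 3, remainder 101
334 ÷ 101 → quotient 3, remainder 31
101 ÷ 31 → quotient 3, remainder 8
31 ÷ 8 → quotient 3, remainder 7
8 ÷ 7 → quotient 1, remainder 1
7 ÷ 1 → quotient 7, remainder 0

[3; 3, 3, 3, 3, 3, 1, 7]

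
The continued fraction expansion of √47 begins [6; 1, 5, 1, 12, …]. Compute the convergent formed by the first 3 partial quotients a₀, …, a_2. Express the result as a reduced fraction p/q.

Compute successive convergents:
a_0 = 6: 6/1
a_1 = 1: 7/1
a_2 = 5: 41/6

41/6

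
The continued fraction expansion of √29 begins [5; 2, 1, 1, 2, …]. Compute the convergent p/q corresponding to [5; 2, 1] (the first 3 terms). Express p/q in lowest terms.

Start with 1.
2 + 1/(1/1) = 2 + 1/1 = 3/1
5 + 1/(3/1) = 5 + 1/3 = 16/3

16/3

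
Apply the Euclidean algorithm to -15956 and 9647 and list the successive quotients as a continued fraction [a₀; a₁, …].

-15956 ÷ 9647 → quotient -2, remainder 3338
9647 ÷ 3338 → quotient 2, remainder 2971
3338 ÷ 2971 → quotient 1, remainder 367
2971 ÷ 367 → quotient 8, remainder 35
367 ÷ 35 → quotient 10, remainder 17
35 ÷ 17 → quotient 2, remainder 1
17 ÷ 1 → quotient 17, remainder 0

[-2; 2, 1, 8, 10, 2, 17]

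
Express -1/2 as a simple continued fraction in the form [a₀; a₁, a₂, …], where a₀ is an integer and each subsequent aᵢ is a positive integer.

[-1; 2]

Apply division with remainder until the remainder is 0:
-1 = -1·2 + 1, so a_0 = -1
2 = 2·1 + 0, so a_1 = 2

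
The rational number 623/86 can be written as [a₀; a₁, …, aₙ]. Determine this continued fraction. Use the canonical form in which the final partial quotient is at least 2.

623 ÷ 86 → quotient 7, remainder 21
86 ÷ 21 → quotient 4, remainder 2
21 ÷ 2 → quotient 10, remainder 1
2 ÷ 1 → quotient 2, remainder 0

[7; 4, 10, 2]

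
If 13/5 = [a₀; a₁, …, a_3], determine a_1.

Run the Euclidean algorithm, recording each quotient:
⌊13/5⌋ = 2, remainder 3
⌊5/3⌋ = 1, remainder 2

1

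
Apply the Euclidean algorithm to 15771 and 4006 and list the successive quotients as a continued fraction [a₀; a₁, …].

[3; 1, 14, 1, 5, 42]

⌊15771/4006⌋ = 3, remainder 3753
⌊4006/3753⌋ = 1, remainder 253
⌊3753/253⌋ = 14, remainder 211
⌊253/211⌋ = 1, remainder 42
⌊211/42⌋ = 5, remainder 1
⌊42/1⌋ = 42, remainder 0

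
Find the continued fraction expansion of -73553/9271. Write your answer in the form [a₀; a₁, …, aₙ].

[-8; 15, 13, 2, 1, 2, 2, 2]

⌊-73553/9271⌋ = -8, remainder 615
⌊9271/615⌋ = 15, remainder 46
⌊615/46⌋ = 13, remainder 17
⌊46/17⌋ = 2, remainder 12
⌊17/12⌋ = 1, remainder 5
⌊12/5⌋ = 2, remainder 2
⌊5/2⌋ = 2, remainder 1
⌊2/1⌋ = 2, remainder 0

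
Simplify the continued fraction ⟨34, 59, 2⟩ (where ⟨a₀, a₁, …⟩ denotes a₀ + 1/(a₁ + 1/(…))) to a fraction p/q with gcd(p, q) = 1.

Collapse the nested fraction from the inside out:
Start with 2.
59 + 1/(2/1) = 59 + 1/2 = 119/2
34 + 1/(119/2) = 34 + 2/119 = 4048/119

4048/119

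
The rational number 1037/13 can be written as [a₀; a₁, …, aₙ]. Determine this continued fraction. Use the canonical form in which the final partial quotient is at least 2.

1037 ÷ 13 → quotient 79, remainder 10
13 ÷ 10 → quotient 1, remainder 3
10 ÷ 3 → quotient 3, remainder 1
3 ÷ 1 → quotient 3, remainder 0

[79; 1, 3, 3]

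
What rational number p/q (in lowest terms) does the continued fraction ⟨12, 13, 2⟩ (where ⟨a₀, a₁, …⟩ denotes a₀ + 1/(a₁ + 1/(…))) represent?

326/27

Use the convergent recurrence hₖ = aₖ·hₖ₋₁ + hₖ₋₂ (and likewise for the denominators kₖ):
a_0 = 12: 12/1
a_1 = 13: 157/13
a_2 = 2: 326/27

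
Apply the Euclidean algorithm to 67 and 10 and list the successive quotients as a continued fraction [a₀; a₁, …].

[6; 1, 2, 3]

⌊67/10⌋ = 6, remainder 7
⌊10/7⌋ = 1, remainder 3
⌊7/3⌋ = 2, remainder 1
⌊3/1⌋ = 3, remainder 0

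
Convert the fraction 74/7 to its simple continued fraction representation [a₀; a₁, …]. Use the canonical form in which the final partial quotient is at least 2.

[10; 1, 1, 3]

⌊74/7⌋ = 10, remainder 4
⌊7/4⌋ = 1, remainder 3
⌊4/3⌋ = 1, remainder 1
⌊3/1⌋ = 3, remainder 0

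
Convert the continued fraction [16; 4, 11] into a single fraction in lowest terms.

731/45

Use the convergent recurrence hₖ = aₖ·hₖ₋₁ + hₖ₋₂ (and likewise for the denominators kₖ):
a_0 = 16: 16/1
a_1 = 4: 65/4
a_2 = 11: 731/45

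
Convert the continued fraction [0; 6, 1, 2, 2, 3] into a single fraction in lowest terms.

24/161

a_0 = 0: 0/1
a_1 = 6: 1/6
a_2 = 1: 1/7
a_3 = 2: 3/20
a_4 = 2: 7/47
a_5 = 3: 24/161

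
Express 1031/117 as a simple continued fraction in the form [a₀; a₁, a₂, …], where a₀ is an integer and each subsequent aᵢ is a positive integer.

⌊1031/117⌋ = 8, remainder 95
⌊117/95⌋ = 1, remainder 22
⌊95/22⌋ = 4, remainder 7
⌊22/7⌋ = 3, remainder 1
⌊7/1⌋ = 7, remainder 0

[8; 1, 4, 3, 7]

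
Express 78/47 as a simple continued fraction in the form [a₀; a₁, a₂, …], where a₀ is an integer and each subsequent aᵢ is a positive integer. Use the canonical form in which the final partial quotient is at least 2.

[1; 1, 1, 1, 15]

Apply division with remainder until the remainder is 0:
78 = 1·47 + 31, so a_0 = 1
47 = 1·31 + 16, so a_1 = 1
31 = 1·16 + 15, so a_2 = 1
16 = 1·15 + 1, so a_3 = 1
15 = 15·1 + 0, so a_4 = 15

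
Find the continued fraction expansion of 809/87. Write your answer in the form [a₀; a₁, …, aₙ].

809 = 9·87 + 26, so a_0 = 9
87 = 3·26 + 9, so a_1 = 3
26 = 2·9 + 8, so a_2 = 2
9 = 1·8 + 1, so a_3 = 1
8 = 8·1 + 0, so a_4 = 8

[9; 3, 2, 1, 8]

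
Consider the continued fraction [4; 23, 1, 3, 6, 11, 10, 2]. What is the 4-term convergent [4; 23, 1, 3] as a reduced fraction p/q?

384/95

Start with 3.
1 + 1/(3/1) = 1 + 1/3 = 4/3
23 + 1/(4/3) = 23 + 3/4 = 95/4
4 + 1/(95/4) = 4 + 4/95 = 384/95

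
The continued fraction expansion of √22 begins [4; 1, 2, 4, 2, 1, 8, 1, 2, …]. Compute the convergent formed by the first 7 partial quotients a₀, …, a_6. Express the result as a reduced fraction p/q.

a_0 = 4: 4/1
a_1 = 1: 5/1
a_2 = 2: 14/3
a_3 = 4: 61/13
a_4 = 2: 136/29
a_5 = 1: 197/42
a_6 = 8: 1712/365

1712/365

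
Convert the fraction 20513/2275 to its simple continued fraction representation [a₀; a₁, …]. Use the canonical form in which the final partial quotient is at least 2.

Repeatedly divide and take the remainder:
20513 ÷ 2275 → quotient 9, remainder 38
2275 ÷ 38 → quotient 59, remainder 33
38 ÷ 33 → quotient 1, remainder 5
33 ÷ 5 → quotient 6, remainder 3
5 ÷ 3 → quotient 1, remainder 2
3 ÷ 2 → quotient 1, remainder 1
2 ÷ 1 → quotient 2, remainder 0

[9; 59, 1, 6, 1, 1, 2]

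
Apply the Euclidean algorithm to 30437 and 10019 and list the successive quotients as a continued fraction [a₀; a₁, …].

[3; 26, 2, 1, 2, 1, 3, 9]

Repeatedly divide and take the remainder:
⌊30437/10019⌋ = 3, remainder 380
⌊10019/380⌋ = 26, remainder 139
⌊380/139⌋ = 2, remainder 102
⌊139/102⌋ = 1, remainder 37
⌊102/37⌋ = 2, remainder 28
⌊37/28⌋ = 1, remainder 9
⌊28/9⌋ = 3, remainder 1
⌊9/1⌋ = 9, remainder 0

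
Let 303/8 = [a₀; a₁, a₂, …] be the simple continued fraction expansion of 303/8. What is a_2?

303 ÷ 8 → quotient 37, remainder 7
8 ÷ 7 → quotient 1, remainder 1
7 ÷ 1 → quotient 7, remainder 0

7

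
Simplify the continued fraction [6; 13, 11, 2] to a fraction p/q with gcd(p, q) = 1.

a_0 = 6: 6/1
a_1 = 13: 79/13
a_2 = 11: 875/144
a_3 = 2: 1829/301

1829/301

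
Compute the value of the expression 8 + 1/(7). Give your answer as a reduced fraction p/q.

Start with 7.
8 + 1/(7/1) = 8 + 1/7 = 57/7

57/7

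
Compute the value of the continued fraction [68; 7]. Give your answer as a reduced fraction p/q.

477/7

Use the convergent recurrence hₖ = aₖ·hₖ₋₁ + hₖ₋₂ (and likewise for the denominators kₖ):
a_0 = 68: 68/1
a_1 = 7: 477/7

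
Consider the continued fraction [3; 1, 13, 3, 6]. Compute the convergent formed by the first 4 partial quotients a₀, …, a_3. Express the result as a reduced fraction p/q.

169/43

a_0 = 3: 3/1
a_1 = 1: 4/1
a_2 = 13: 55/14
a_3 = 3: 169/43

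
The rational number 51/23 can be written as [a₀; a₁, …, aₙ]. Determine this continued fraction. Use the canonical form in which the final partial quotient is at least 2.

⌊51/23⌋ = 2, remainder 5
⌊23/5⌋ = 4, remainder 3
⌊5/3⌋ = 1, remainder 2
⌊3/2⌋ = 1, remainder 1
⌊2/1⌋ = 2, remainder 0

[2; 4, 1, 1, 2]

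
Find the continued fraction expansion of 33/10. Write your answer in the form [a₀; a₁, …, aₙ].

[3; 3, 3]

⌊33/10⌋ = 3, remainder 3
⌊10/3⌋ = 3, remainder 1
⌊3/1⌋ = 3, remainder 0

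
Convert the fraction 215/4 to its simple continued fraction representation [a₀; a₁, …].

[53; 1, 3]

215 ÷ 4 → quotient 53, remainder 3
4 ÷ 3 → quotient 1, remainder 1
3 ÷ 1 → quotient 3, remainder 0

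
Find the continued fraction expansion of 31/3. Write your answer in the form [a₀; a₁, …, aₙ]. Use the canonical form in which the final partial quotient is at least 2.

31 = 10·3 + 1, so a_0 = 10
3 = 3·1 + 0, so a_1 = 3

[10; 3]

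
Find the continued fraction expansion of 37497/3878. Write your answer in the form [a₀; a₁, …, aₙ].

[9; 1, 2, 44, 4, 7]

⌊37497/3878⌋ = 9, remainder 2595
⌊3878/2595⌋ = 1, remainder 1283
⌊2595/1283⌋ = 2, remainder 29
⌊1283/29⌋ = 44, remainder 7
⌊29/7⌋ = 4, remainder 1
⌊7/1⌋ = 7, remainder 0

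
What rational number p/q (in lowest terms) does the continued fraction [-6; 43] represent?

Start with 43.
-6 + 1/(43/1) = -6 + 1/43 = -257/43

-257/43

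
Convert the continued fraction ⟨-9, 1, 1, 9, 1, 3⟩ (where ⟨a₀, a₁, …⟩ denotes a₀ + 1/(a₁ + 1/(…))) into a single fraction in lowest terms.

-695/82

Start with 3.
1 + 1/(3/1) = 1 + 1/3 = 4/3
9 + 1/(4/3) = 9 + 3/4 = 39/4
1 + 1/(39/4) = 1 + 4/39 = 43/39
1 + 1/(43/39) = 1 + 39/43 = 82/43
-9 + 1/(82/43) = -9 + 43/82 = -695/82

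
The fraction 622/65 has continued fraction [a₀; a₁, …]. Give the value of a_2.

1

Repeatedly divide and take the remainder:
622 = 9·65 + 37, so a_0 = 9
65 = 1·37 + 28, so a_1 = 1
37 = 1·28 + 9, so a_2 = 1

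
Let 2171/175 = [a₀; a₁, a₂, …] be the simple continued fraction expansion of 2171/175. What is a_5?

1

2171 = 12·175 + 71, so a_0 = 12
175 = 2·71 + 33, so a_1 = 2
71 = 2·33 + 5, so a_2 = 2
33 = 6·5 + 3, so a_3 = 6
5 = 1·3 + 2, so a_4 = 1
3 = 1·2 + 1, so a_5 = 1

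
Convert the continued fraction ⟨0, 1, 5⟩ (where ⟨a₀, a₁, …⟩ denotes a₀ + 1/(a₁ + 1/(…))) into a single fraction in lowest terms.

Collapse the nested fraction from the inside out:
Start with 5.
1 + 1/(5/1) = 1 + 1/5 = 6/5
0 + 1/(6/5) = 0 + 5/6 = 5/6

5/6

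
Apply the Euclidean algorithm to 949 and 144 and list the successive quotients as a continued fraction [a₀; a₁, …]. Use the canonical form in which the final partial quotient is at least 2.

[6; 1, 1, 2, 3, 1, 2, 2]

949 ÷ 144 → quotient 6, remainder 85
144 ÷ 85 → quotient 1, remainder 59
85 ÷ 59 → quotient 1, remainder 26
59 ÷ 26 → quotient 2, remainder 7
26 ÷ 7 → quotient 3, remainder 5
7 ÷ 5 → quotient 1, remainder 2
5 ÷ 2 → quotient 2, remainder 1
2 ÷ 1 → quotient 2, remainder 0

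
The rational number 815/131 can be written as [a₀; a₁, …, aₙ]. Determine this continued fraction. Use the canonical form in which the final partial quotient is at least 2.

[6; 4, 1, 1, 14]

Apply division with remainder until the remainder is 0:
815 ÷ 131 → quotient 6, remainder 29
131 ÷ 29 → quotient 4, remainder 15
29 ÷ 15 → quotient 1, remainder 14
15 ÷ 14 → quotient 1, remainder 1
14 ÷ 1 → quotient 14, remainder 0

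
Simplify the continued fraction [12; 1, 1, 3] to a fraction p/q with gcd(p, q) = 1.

88/7

Work from the innermost term outward:
Start with 3.
1 + 1/(3/1) = 1 + 1/3 = 4/3
1 + 1/(4/3) = 1 + 3/4 = 7/4
12 + 1/(7/4) = 12 + 4/7 = 88/7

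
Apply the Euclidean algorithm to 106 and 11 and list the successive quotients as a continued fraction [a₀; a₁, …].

[9; 1, 1, 1, 3]

Run the Euclidean algorithm, recording each quotient:
106 ÷ 11 → quotient 9, remainder 7
11 ÷ 7 → quotient 1, remainder 4
7 ÷ 4 → quotient 1, remainder 3
4 ÷ 3 → quotient 1, remainder 1
3 ÷ 1 → quotient 3, remainder 0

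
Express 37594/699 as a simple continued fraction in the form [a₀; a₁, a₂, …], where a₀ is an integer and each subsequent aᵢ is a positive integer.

Apply division with remainder until the remainder is 0:
⌊37594/699⌋ = 53, remainder 547
⌊699/547⌋ = 1, remainder 152
⌊547/152⌋ = 3, remainder 91
⌊152/91⌋ = 1, remainder 61
⌊91/61⌋ = 1, remainder 30
⌊61/30⌋ = 2, remainder 1
⌊30/1⌋ = 30, remainder 0

[53; 1, 3, 1, 1, 2, 30]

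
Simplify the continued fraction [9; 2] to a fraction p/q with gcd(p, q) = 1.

19/2

Work from the innermost term outward:
Start with 2.
9 + 1/(2/1) = 9 + 1/2 = 19/2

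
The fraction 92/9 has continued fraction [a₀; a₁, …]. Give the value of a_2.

2

Repeatedly divide and take the remainder:
⌊92/9⌋ = 10, remainder 2
⌊9/2⌋ = 4, remainder 1
⌊2/1⌋ = 2, remainder 0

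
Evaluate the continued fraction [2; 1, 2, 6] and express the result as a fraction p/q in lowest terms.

51/19

Start with 6.
2 + 1/(6/1) = 2 + 1/6 = 13/6
1 + 1/(13/6) = 1 + 6/13 = 19/13
2 + 1/(19/13) = 2 + 13/19 = 51/19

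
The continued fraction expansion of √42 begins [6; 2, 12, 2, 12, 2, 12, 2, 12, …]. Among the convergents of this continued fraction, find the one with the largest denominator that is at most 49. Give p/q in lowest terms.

162/25

a_0 = 6: 6/1  (≤ bound)
a_1 = 2: 13/2  (≤ bound)
a_2 = 12: 162/25  (≤ bound)
a_3 = 2: 337/52  (> 49, stop)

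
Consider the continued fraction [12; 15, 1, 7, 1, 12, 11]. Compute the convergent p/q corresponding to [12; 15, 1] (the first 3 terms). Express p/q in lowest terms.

193/16

Start with 1.
15 + 1/(1/1) = 15 + 1/1 = 16/1
12 + 1/(16/1) = 12 + 1/16 = 193/16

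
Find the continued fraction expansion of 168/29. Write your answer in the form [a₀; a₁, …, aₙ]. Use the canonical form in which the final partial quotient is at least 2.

[5; 1, 3, 1, 5]

168 = 5·29 + 23, so a_0 = 5
29 = 1·23 + 6, so a_1 = 1
23 = 3·6 + 5, so a_2 = 3
6 = 1·5 + 1, so a_3 = 1
5 = 5·1 + 0, so a_4 = 5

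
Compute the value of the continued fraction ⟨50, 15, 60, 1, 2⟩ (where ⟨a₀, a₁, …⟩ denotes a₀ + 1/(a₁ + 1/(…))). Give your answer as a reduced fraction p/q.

Start with 2.
1 + 1/(2/1) = 1 + 1/2 = 3/2
60 + 1/(3/2) = 60 + 2/3 = 182/3
15 + 1/(182/3) = 15 + 3/182 = 2733/182
50 + 1/(2733/182) = 50 + 182/2733 = 136832/2733

136832/2733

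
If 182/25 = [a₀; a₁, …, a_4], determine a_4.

182 ÷ 25 → quotient 7, remainder 7
25 ÷ 7 → quotient 3, remainder 4
7 ÷ 4 → quotient 1, remainder 3
4 ÷ 3 → quotient 1, remainder 1
3 ÷ 1 → quotient 3, remainder 0

3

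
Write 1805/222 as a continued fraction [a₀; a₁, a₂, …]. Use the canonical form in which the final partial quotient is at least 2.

[8; 7, 1, 1, 1, 9]

Repeatedly divide and take the remainder:
⌊1805/222⌋ = 8, remainder 29
⌊222/29⌋ = 7, remainder 19
⌊29/19⌋ = 1, remainder 10
⌊19/10⌋ = 1, remainder 9
⌊10/9⌋ = 1, remainder 1
⌊9/1⌋ = 9, remainder 0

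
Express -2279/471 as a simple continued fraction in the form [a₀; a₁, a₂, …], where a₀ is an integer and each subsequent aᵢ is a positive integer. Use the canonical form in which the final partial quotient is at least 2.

⌊-2279/471⌋ = -5, remainder 76
⌊471/76⌋ = 6, remainder 15
⌊76/15⌋ = 5, remainder 1
⌊15/1⌋ = 15, remainder 0

[-5; 6, 5, 15]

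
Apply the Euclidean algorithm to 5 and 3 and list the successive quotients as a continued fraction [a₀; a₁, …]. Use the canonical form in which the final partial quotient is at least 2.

[1; 1, 2]

5 ÷ 3 → quotient 1, remainder 2
3 ÷ 2 → quotient 1, remainder 1
2 ÷ 1 → quotient 2, remainder 0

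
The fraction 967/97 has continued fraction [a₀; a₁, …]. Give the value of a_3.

3

⌊967/97⌋ = 9, remainder 94
⌊97/94⌋ = 1, remainder 3
⌊94/3⌋ = 31, remainder 1
⌊3/1⌋ = 3, remainder 0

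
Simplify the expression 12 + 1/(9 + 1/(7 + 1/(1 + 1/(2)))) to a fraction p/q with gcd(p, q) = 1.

2543/210

Start with 2.
1 + 1/(2/1) = 1 + 1/2 = 3/2
7 + 1/(3/2) = 7 + 2/3 = 23/3
9 + 1/(23/3) = 9 + 3/23 = 210/23
12 + 1/(210/23) = 12 + 23/210 = 2543/210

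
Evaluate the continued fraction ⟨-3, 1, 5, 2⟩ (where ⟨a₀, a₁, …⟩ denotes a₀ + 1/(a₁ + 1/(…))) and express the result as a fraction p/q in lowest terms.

Start with 2.
5 + 1/(2/1) = 5 + 1/2 = 11/2
1 + 1/(11/2) = 1 + 2/11 = 13/11
-3 + 1/(13/11) = -3 + 11/13 = -28/13

-28/13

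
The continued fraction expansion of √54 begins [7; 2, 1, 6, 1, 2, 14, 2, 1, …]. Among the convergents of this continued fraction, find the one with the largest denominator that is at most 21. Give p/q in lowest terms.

a_0 = 7: 7/1  (≤ bound)
a_1 = 2: 15/2  (≤ bound)
a_2 = 1: 22/3  (≤ bound)
a_3 = 6: 147/20  (≤ bound)
a_4 = 1: 169/23  (> 21, stop)

147/20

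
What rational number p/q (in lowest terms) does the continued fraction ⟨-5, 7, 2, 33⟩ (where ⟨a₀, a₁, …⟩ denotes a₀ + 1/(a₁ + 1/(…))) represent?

-2443/502

Collapse the nested fraction from the inside out:
Start with 33.
2 + 1/(33/1) = 2 + 1/33 = 67/33
7 + 1/(67/33) = 7 + 33/67 = 502/67
-5 + 1/(502/67) = -5 + 67/502 = -2443/502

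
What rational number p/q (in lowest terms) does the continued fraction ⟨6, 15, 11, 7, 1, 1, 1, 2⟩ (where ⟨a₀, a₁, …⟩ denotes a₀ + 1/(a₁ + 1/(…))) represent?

62155/10246

a_0 = 6: 6/1
a_1 = 15: 91/15
a_2 = 11: 1007/166
a_3 = 7: 7140/1177
a_4 = 1: 8147/1343
a_5 = 1: 15287/2520
a_6 = 1: 23434/3863
a_7 = 2: 62155/10246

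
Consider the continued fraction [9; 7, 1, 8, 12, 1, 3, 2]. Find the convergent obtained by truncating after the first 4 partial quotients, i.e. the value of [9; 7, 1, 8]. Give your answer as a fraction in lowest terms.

a_0 = 9: 9/1
a_1 = 7: 64/7
a_2 = 1: 73/8
a_3 = 8: 648/71

648/71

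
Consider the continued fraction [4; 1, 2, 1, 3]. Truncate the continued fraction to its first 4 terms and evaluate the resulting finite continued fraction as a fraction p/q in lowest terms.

19/4

a_0 = 4: 4/1
a_1 = 1: 5/1
a_2 = 2: 14/3
a_3 = 1: 19/4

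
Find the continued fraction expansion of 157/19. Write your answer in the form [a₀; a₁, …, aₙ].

157 ÷ 19 → quotient 8, remainder 5
19 ÷ 5 → quotient 3, remainder 4
5 ÷ 4 → quotient 1, remainder 1
4 ÷ 1 → quotient 4, remainder 0

[8; 3, 1, 4]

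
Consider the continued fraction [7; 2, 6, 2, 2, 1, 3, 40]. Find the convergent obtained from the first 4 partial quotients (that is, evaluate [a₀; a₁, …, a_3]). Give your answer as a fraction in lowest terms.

a_0 = 7: 7/1
a_1 = 2: 15/2
a_2 = 6: 97/13
a_3 = 2: 209/28

209/28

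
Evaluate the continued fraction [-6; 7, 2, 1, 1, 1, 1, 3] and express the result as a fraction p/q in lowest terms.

-2035/347

Collapse the nested fraction from the inside out:
Start with 3.
1 + 1/(3/1) = 1 + 1/3 = 4/3
1 + 1/(4/3) = 1 + 3/4 = 7/4
1 + 1/(7/4) = 1 + 4/7 = 11/7
1 + 1/(11/7) = 1 + 7/11 = 18/11
2 + 1/(18/11) = 2 + 11/18 = 47/18
7 + 1/(47/18) = 7 + 18/47 = 347/47
-6 + 1/(347/47) = -6 + 47/347 = -2035/347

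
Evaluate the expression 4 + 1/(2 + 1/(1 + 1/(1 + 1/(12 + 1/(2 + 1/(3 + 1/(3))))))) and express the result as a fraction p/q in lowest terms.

6591/1499

a_0 = 4: 4/1
a_1 = 2: 9/2
a_2 = 1: 13/3
a_3 = 1: 22/5
a_4 = 12: 277/63
a_5 = 2: 576/131
a_6 = 3: 2005/456
a_7 = 3: 6591/1499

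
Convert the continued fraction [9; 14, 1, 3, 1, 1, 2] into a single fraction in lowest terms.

Use the convergent recurrence hₖ = aₖ·hₖ₋₁ + hₖ₋₂ (and likewise for the denominators kₖ):
a_0 = 9: 9/1
a_1 = 14: 127/14
a_2 = 1: 136/15
a_3 = 3: 535/59
a_4 = 1: 671/74
a_5 = 1: 1206/133
a_6 = 2: 3083/340

3083/340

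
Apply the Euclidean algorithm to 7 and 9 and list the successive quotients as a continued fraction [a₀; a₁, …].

[0; 1, 3, 2]

Run the Euclidean algorithm, recording each quotient:
⌊7/9⌋ = 0, remainder 7
⌊9/7⌋ = 1, remainder 2
⌊7/2⌋ = 3, remainder 1
⌊2/1⌋ = 2, remainder 0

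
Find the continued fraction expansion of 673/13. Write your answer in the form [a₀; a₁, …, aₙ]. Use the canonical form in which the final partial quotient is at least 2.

[51; 1, 3, 3]

Repeatedly divide and take the remainder:
⌊673/13⌋ = 51, remainder 10
⌊13/10⌋ = 1, remainder 3
⌊10/3⌋ = 3, remainder 1
⌊3/1⌋ = 3, remainder 0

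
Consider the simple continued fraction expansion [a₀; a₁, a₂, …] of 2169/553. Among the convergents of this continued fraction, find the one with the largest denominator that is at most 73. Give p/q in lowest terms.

a_0 = 3: 3/1  (≤ bound)
a_1 = 1: 4/1  (≤ bound)
a_2 = 11: 47/12  (≤ bound)
a_3 = 1: 51/13  (≤ bound)
a_4 = 6: 353/90  (> 73, stop)

51/13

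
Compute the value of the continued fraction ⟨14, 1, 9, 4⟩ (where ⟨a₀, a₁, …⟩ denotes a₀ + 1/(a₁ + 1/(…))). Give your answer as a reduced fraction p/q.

Compute successive convergents:
a_0 = 14: 14/1
a_1 = 1: 15/1
a_2 = 9: 149/10
a_3 = 4: 611/41

611/41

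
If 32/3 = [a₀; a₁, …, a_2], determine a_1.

⌊32/3⌋ = 10, remainder 2
⌊3/2⌋ = 1, remainder 1

1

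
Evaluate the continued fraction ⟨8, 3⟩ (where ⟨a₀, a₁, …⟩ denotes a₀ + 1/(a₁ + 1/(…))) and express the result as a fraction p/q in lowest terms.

Start with 3.
8 + 1/(3/1) = 8 + 1/3 = 25/3

25/3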